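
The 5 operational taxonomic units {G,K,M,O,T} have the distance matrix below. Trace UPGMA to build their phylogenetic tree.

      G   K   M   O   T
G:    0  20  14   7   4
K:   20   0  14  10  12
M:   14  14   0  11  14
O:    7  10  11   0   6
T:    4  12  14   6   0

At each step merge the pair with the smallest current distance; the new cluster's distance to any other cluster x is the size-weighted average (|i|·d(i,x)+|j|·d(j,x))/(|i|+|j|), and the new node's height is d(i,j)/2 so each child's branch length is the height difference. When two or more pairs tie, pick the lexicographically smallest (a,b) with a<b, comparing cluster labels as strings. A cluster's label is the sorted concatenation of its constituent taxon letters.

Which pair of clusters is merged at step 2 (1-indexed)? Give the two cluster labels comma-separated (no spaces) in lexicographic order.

iteration 1: select G,T (d=4); attach at lengths (2, 2); label the merged cluster GT
  updated: d(GT,K)=16, d(GT,M)=14, d(GT,O)=13/2
iteration 2: select GT,O (d=13/2); attach at lengths (5/4, 13/4); label the merged cluster GOT
  updated: d(GOT,K)=14, d(GOT,M)=13
iteration 3: select GOT,M (d=13); attach at lengths (13/4, 13/2); label the merged cluster GMOT
  updated: d(GMOT,K)=14
iteration 4: select GMOT,K (d=14); attach at lengths (1/2, 7); label the merged cluster GKMOT
final tree: ((((G:2,T:2):5/4,O:13/4):13/4,M:13/2):1/2,K:7)
total length: 103/4

GT,O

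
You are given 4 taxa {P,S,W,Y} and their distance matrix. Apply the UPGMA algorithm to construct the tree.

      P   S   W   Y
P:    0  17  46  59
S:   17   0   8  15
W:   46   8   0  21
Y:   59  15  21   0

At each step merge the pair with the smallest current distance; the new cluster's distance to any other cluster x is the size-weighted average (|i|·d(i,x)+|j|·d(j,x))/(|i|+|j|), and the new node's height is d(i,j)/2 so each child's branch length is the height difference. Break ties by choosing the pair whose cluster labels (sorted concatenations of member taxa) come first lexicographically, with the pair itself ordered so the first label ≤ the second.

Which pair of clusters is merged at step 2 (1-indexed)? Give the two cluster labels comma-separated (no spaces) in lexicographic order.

SW,Y

step 1: merge (S,W) at d=8; branch lengths S→4, W→4; new cluster SW
  updated: d(P,SW)=63/2, d(SW,Y)=18
step 2: merge (SW,Y) at d=18; branch lengths SW→5, Y→9; new cluster SWY
  updated: d(P,SWY)=122/3
step 3: merge (P,SWY) at d=122/3; branch lengths P→61/3, SWY→34/3; new cluster PSWY
final tree: (P:61/3,((S:4,W:4):5,Y:9):34/3)
total length: 161/3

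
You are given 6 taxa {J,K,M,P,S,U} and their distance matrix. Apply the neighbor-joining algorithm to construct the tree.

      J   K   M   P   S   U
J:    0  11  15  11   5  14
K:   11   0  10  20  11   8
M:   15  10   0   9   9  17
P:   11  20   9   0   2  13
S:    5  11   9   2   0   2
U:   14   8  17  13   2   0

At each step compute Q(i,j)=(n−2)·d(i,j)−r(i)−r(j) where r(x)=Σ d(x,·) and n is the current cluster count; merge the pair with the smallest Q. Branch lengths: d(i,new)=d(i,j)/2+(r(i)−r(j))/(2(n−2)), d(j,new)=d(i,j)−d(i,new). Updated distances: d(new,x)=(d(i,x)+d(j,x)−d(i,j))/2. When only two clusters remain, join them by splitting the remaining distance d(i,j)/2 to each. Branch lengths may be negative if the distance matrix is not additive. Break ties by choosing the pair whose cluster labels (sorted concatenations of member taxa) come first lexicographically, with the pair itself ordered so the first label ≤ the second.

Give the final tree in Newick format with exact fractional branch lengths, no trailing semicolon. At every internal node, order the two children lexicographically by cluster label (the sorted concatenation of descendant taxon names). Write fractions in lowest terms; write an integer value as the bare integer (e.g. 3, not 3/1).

(((J:43/8,(K:19/4,U:13/4):25/8):7/8,(M:35/6,P:19/6):19/8):-11/16,S:-11/16)

1. join K+U (d=8, Q=-82) ⇒ KU; edges |K|=19/4, |U|=13/4
  updated: d(J,KU)=17/2, d(KU,M)=19/2, d(KU,P)=25/2, d(KU,S)=5/2
2. join M+P (d=9, Q=-50) ⇒ MP; edges |M|=35/6, |P|=19/6
  updated: d(J,MP)=17/2, d(KU,MP)=13/2, d(MP,S)=1
3. join J+KU (d=17/2, Q=-45/2) ⇒ JKU; edges |J|=43/8, |KU|=25/8
  updated: d(JKU,MP)=13/4, d(JKU,S)=-1/2
4. join JKU+MP (d=13/4, Q=-15/4) ⇒ JKMPU; edges |JKU|=7/8, |MP|=19/8
  updated: d(JKMPU,S)=-11/8
5. join JKMPU+S (d=-11/8) ⇒ JKMPSU; edges |JKMPU|=-11/16, |S|=-11/16
final tree: (((J:43/8,(K:19/4,U:13/4):25/8):7/8,(M:35/6,P:19/6):19/8):-11/16,S:-11/16)
total length: 219/8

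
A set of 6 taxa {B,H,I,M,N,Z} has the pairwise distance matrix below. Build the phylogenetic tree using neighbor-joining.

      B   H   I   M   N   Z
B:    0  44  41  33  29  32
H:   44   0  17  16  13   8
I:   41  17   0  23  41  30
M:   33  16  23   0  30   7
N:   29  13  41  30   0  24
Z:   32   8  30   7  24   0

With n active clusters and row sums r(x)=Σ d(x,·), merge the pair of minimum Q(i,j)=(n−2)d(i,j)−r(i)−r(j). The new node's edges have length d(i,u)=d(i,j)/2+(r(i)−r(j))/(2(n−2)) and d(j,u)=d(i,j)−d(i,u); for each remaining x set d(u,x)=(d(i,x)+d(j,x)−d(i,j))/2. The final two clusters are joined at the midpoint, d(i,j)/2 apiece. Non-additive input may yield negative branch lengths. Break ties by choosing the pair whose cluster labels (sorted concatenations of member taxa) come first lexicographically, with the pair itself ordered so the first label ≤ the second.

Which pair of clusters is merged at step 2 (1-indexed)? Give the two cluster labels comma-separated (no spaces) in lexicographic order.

H,I

iteration 1: select B,N (d=29, Q=-200); attach at lengths (79/4, 37/4); label the merged cluster BN
  updated: d(BN,H)=14, d(BN,I)=53/2, d(BN,M)=17, d(BN,Z)=27/2
iteration 2: select H,I (d=17, Q=-201/2); attach at lengths (19/12, 185/12); label the merged cluster HI
  updated: d(BN,HI)=47/4, d(HI,M)=11, d(HI,Z)=21/2
iteration 3: select BN,HI (d=47/4, Q=-52); attach at lengths (65/8, 29/8); label the merged cluster BHIN
  updated: d(BHIN,M)=65/8, d(BHIN,Z)=49/8
iteration 4: select BHIN,M (d=65/8, Q=-85/4); attach at lengths (29/8, 9/2); label the merged cluster BHIMN
  updated: d(BHIMN,Z)=5/2
iteration 5: select BHIMN,Z (d=5/2); attach at lengths (5/4, 5/4); label the merged cluster BHIMNZ
final tree: ((((B:79/4,N:37/4):65/8,(H:19/12,I:185/12):29/8):29/8,M:9/2):5/4,Z:5/4)
total length: 547/8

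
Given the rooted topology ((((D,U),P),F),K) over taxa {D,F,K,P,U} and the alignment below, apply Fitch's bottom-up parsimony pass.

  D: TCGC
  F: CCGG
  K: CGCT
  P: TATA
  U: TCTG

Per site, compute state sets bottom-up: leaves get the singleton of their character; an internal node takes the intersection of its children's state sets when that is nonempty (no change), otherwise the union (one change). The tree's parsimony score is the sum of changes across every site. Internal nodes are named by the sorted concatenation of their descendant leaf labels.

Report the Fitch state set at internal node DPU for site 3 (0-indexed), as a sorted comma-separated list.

A,C,G

[col 0] DU: children D:{T}, U:{T} ∩→ {T}; cost 0
[col 0] DPU: children DU:{T}, P:{T} ∩→ {T}; cost 0
[col 0] DFPU: children DPU:{T}, F:{C} ∪→ {C,T}; cost 1
[col 0] DFKPU: children DFPU:{C,T}, K:{C} ∩→ {C}; cost 0
[col 1] DU: children D:{C}, U:{C} ∩→ {C}; cost 0
[col 1] DPU: children DU:{C}, P:{A} ∪→ {A,C}; cost 1
[col 1] DFPU: children DPU:{A,C}, F:{C} ∩→ {C}; cost 0
[col 1] DFKPU: children DFPU:{C}, K:{G} ∪→ {C,G}; cost 1
[col 2] DU: children D:{G}, U:{T} ∪→ {G,T}; cost 1
[col 2] DPU: children DU:{G,T}, P:{T} ∩→ {T}; cost 0
[col 2] DFPU: children DPU:{T}, F:{G} ∪→ {G,T}; cost 1
[col 2] DFKPU: children DFPU:{G,T}, K:{C} ∪→ {C,G,T}; cost 1
[col 3] DU: children D:{C}, U:{G} ∪→ {C,G}; cost 1
[col 3] DPU: children DU:{C,G}, P:{A} ∪→ {A,C,G}; cost 1
[col 3] DFPU: children DPU:{A,C,G}, F:{G} ∩→ {G}; cost 0
[col 3] DFKPU: children DFPU:{G}, K:{T} ∪→ {G,T}; cost 1
per-site changes: [1, 2, 3, 3]; total = 9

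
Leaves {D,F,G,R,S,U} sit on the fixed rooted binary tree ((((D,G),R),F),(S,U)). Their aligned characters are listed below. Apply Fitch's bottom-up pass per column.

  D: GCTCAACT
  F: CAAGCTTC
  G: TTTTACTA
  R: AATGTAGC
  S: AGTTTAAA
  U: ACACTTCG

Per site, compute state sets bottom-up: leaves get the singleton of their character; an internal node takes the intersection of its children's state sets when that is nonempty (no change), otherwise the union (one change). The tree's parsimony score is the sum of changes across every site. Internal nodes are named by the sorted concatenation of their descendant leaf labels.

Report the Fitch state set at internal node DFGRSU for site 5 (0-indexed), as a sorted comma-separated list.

A,T

[col 0] DG: children D:{G}, G:{T} ∪→ {G,T}; cost 1
[col 0] DGR: children DG:{G,T}, R:{A} ∪→ {A,G,T}; cost 1
[col 0] DFGR: children DGR:{A,G,T}, F:{C} ∪→ {A,C,G,T}; cost 1
[col 0] SU: children S:{A}, U:{A} ∩→ {A}; cost 0
[col 0] DFGRSU: children DFGR:{A,C,G,T}, SU:{A} ∩→ {A}; cost 0
[col 1] DG: children D:{C}, G:{T} ∪→ {C,T}; cost 1
[col 1] DGR: children DG:{C,T}, R:{A} ∪→ {A,C,T}; cost 1
[col 1] DFGR: children DGR:{A,C,T}, F:{A} ∩→ {A}; cost 0
[col 1] SU: children S:{G}, U:{C} ∪→ {C,G}; cost 1
[col 1] DFGRSU: children DFGR:{A}, SU:{C,G} ∪→ {A,C,G}; cost 1
[col 2] DG: children D:{T}, G:{T} ∩→ {T}; cost 0
[col 2] DGR: children DG:{T}, R:{T} ∩→ {T}; cost 0
[col 2] DFGR: children DGR:{T}, F:{A} ∪→ {A,T}; cost 1
[col 2] SU: children S:{T}, U:{A} ∪→ {A,T}; cost 1
[col 2] DFGRSU: children DFGR:{A,T}, SU:{A,T} ∩→ {A,T}; cost 0
[col 3] DG: children D:{C}, G:{T} ∪→ {C,T}; cost 1
[col 3] DGR: children DG:{C,T}, R:{G} ∪→ {C,G,T}; cost 1
[col 3] DFGR: children DGR:{C,G,T}, F:{G} ∩→ {G}; cost 0
[col 3] SU: children S:{T}, U:{C} ∪→ {C,T}; cost 1
[col 3] DFGRSU: children DFGR:{G}, SU:{C,T} ∪→ {C,G,T}; cost 1
[col 4] DG: children D:{A}, G:{A} ∩→ {A}; cost 0
[col 4] DGR: children DG:{A}, R:{T} ∪→ {A,T}; cost 1
[col 4] DFGR: children DGR:{A,T}, F:{C} ∪→ {A,C,T}; cost 1
[col 4] SU: children S:{T}, U:{T} ∩→ {T}; cost 0
[col 4] DFGRSU: children DFGR:{A,C,T}, SU:{T} ∩→ {T}; cost 0
[col 5] DG: children D:{A}, G:{C} ∪→ {A,C}; cost 1
[col 5] DGR: children DG:{A,C}, R:{A} ∩→ {A}; cost 0
[col 5] DFGR: children DGR:{A}, F:{T} ∪→ {A,T}; cost 1
[col 5] SU: children S:{A}, U:{T} ∪→ {A,T}; cost 1
[col 5] DFGRSU: children DFGR:{A,T}, SU:{A,T} ∩→ {A,T}; cost 0
[col 6] DG: children D:{C}, G:{T} ∪→ {C,T}; cost 1
[col 6] DGR: children DG:{C,T}, R:{G} ∪→ {C,G,T}; cost 1
[col 6] DFGR: children DGR:{C,G,T}, F:{T} ∩→ {T}; cost 0
[col 6] SU: children S:{A}, U:{C} ∪→ {A,C}; cost 1
[col 6] DFGRSU: children DFGR:{T}, SU:{A,C} ∪→ {A,C,T}; cost 1
[col 7] DG: children D:{T}, G:{A} ∪→ {A,T}; cost 1
[col 7] DGR: children DG:{A,T}, R:{C} ∪→ {A,C,T}; cost 1
[col 7] DFGR: children DGR:{A,C,T}, F:{C} ∩→ {C}; cost 0
[col 7] SU: children S:{A}, U:{G} ∪→ {A,G}; cost 1
[col 7] DFGRSU: children DFGR:{C}, SU:{A,G} ∪→ {A,C,G}; cost 1
per-site changes: [3, 4, 2, 4, 2, 3, 4, 4]; total = 26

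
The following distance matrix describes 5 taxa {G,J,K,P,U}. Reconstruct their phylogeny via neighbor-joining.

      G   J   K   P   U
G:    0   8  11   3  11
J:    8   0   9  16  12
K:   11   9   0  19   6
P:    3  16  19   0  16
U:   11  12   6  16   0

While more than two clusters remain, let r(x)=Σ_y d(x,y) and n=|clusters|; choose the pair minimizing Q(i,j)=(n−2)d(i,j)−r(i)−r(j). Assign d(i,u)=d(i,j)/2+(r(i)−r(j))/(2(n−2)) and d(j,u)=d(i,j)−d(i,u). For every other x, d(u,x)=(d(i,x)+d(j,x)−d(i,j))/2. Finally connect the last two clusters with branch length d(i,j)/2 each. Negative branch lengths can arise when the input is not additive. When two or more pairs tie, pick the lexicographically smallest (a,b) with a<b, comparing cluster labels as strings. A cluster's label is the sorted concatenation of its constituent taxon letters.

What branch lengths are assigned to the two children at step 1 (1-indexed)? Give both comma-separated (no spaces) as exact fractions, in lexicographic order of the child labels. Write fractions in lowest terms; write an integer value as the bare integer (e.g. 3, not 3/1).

-2,5

iteration 1: select G,P (d=3, Q=-78); attach at lengths (-2, 5); label the merged cluster GP
  updated: d(GP,J)=21/2, d(GP,K)=27/2, d(GP,U)=12
iteration 2: select GP,J (d=21/2, Q=-93/2); attach at lengths (51/8, 33/8); label the merged cluster GJP
  updated: d(GJP,K)=6, d(GJP,U)=27/4
iteration 3: select GJP,K (d=6, Q=-75/4); attach at lengths (27/8, 21/8); label the merged cluster GJKP
  updated: d(GJKP,U)=27/8
iteration 4: select GJKP,U (d=27/8); attach at lengths (27/16, 27/16); label the merged cluster GJKPU
final tree: ((((G:-2,P:5):51/8,J:33/8):27/8,K:21/8):27/16,U:27/16)
total length: 183/8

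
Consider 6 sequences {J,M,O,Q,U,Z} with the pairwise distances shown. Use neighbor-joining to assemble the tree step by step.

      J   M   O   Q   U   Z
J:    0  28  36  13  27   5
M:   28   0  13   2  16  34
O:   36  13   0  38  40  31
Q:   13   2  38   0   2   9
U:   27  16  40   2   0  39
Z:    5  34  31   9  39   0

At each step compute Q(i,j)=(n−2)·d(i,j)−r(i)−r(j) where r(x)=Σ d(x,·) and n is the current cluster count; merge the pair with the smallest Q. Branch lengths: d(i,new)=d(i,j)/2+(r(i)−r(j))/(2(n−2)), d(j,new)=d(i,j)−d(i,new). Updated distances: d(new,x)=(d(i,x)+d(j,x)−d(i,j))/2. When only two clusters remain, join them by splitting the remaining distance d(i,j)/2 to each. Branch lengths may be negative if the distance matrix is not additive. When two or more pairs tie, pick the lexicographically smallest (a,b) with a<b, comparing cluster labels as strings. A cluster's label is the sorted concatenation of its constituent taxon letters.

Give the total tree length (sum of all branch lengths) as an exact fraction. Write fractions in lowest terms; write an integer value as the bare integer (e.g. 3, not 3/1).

393/8

iteration 1: select J,Z (d=5, Q=-207); attach at lengths (11/8, 29/8); label the merged cluster JZ
  updated: d(JZ,M)=57/2, d(JZ,O)=31, d(JZ,Q)=17/2, d(JZ,U)=61/2
iteration 2: select M,O (d=13, Q=-285/2); attach at lengths (-47/12, 203/12); label the merged cluster MO
  updated: d(JZ,MO)=93/4, d(MO,Q)=27/2, d(MO,U)=43/2
iteration 3: select JZ,MO (d=93/4, Q=-74); attach at lengths (101/8, 85/8); label the merged cluster JMOZ
  updated: d(JMOZ,Q)=-5/8, d(JMOZ,U)=115/8
iteration 4: select JMOZ,Q (d=-5/8, Q=-63/4); attach at lengths (47/8, -13/2); label the merged cluster JMOQZ
  updated: d(JMOQZ,U)=17/2
iteration 5: select JMOQZ,U (d=17/2); attach at lengths (17/4, 17/4); label the merged cluster JMOQUZ
final tree: ((((J:11/8,Z:29/8):101/8,(M:-47/12,O:203/12):85/8):47/8,Q:-13/2):17/4,U:17/4)
total length: 393/8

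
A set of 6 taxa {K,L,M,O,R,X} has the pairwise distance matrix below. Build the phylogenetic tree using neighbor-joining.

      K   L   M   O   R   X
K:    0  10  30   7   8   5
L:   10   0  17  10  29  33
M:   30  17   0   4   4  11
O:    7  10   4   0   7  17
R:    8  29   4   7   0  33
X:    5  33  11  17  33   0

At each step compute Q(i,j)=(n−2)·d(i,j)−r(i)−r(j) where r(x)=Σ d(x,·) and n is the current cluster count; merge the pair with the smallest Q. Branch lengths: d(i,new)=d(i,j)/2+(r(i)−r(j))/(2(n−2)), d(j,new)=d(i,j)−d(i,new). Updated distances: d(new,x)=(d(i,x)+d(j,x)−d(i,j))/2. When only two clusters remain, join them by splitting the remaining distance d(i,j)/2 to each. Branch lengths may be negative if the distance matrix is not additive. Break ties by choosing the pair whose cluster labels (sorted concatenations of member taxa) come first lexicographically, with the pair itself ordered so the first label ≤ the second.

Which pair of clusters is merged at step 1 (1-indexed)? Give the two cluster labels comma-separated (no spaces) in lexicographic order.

K,X

iteration 1: select K,X (d=5, Q=-139); attach at lengths (-19/8, 59/8); label the merged cluster KX
  updated: d(KX,L)=19, d(KX,M)=18, d(KX,O)=19/2, d(KX,R)=18
iteration 2: select M,R (d=4, Q=-89); attach at lengths (-1/2, 9/2); label the merged cluster MR
  updated: d(KX,MR)=16, d(L,MR)=21, d(MR,O)=7/2
iteration 3: select KX,L (d=19, Q=-113/2); attach at lengths (65/8, 87/8); label the merged cluster KLX
  updated: d(KLX,MR)=9, d(KLX,O)=1/4
iteration 4: select KLX,MR (d=9, Q=-51/4); attach at lengths (23/8, 49/8); label the merged cluster KLMRX
  updated: d(KLMRX,O)=-21/8
iteration 5: select KLMRX,O (d=-21/8); attach at lengths (-21/16, -21/16); label the merged cluster KLMORX
final tree: ((((K:-19/8,X:59/8):65/8,L:87/8):23/8,(M:-1/2,R:9/2):49/8):-21/16,O:-21/16)
total length: 275/8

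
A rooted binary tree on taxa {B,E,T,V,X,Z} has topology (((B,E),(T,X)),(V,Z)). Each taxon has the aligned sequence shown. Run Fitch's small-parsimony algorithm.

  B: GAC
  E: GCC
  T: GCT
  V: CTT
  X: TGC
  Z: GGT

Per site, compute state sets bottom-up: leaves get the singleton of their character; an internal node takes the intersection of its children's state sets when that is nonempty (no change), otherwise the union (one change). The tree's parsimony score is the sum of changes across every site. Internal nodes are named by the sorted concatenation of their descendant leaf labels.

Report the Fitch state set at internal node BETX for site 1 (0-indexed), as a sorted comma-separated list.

site 0, node BE: B={G} ∩ E={G} → {G} (+0)
site 0, node TX: T={G} ∪ X={T} → {G,T} (+1)
site 0, node BETX: BE={G} ∩ TX={G,T} → {G} (+0)
site 0, node VZ: V={C} ∪ Z={G} → {C,G} (+1)
site 0, node BETVXZ: BETX={G} ∩ VZ={C,G} → {G} (+0)
site 1, node BE: B={A} ∪ E={C} → {A,C} (+1)
site 1, node TX: T={C} ∪ X={G} → {C,G} (+1)
site 1, node BETX: BE={A,C} ∩ TX={C,G} → {C} (+0)
site 1, node VZ: V={T} ∪ Z={G} → {G,T} (+1)
site 1, node BETVXZ: BETX={C} ∪ VZ={G,T} → {C,G,T} (+1)
site 2, node BE: B={C} ∩ E={C} → {C} (+0)
site 2, node TX: T={T} ∪ X={C} → {C,T} (+1)
site 2, node BETX: BE={C} ∩ TX={C,T} → {C} (+0)
site 2, node VZ: V={T} ∩ Z={T} → {T} (+0)
site 2, node BETVXZ: BETX={C} ∪ VZ={T} → {C,T} (+1)
per-site changes: [2, 4, 2]; total = 8

C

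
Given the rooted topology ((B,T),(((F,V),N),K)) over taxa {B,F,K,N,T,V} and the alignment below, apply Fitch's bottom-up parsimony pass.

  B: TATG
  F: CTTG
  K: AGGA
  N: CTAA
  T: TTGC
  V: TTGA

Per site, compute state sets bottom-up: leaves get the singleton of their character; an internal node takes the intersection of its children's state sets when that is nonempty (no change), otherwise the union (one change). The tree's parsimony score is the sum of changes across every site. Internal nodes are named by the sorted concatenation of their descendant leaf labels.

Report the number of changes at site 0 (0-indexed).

3

site 0, node BT: B={T} ∩ T={T} → {T} (+0)
site 0, node FV: F={C} ∪ V={T} → {C,T} (+1)
site 0, node FNV: FV={C,T} ∩ N={C} → {C} (+0)
site 0, node FKNV: FNV={C} ∪ K={A} → {A,C} (+1)
site 0, node BFKNTV: BT={T} ∪ FKNV={A,C} → {A,C,T} (+1)
site 1, node BT: B={A} ∪ T={T} → {A,T} (+1)
site 1, node FV: F={T} ∩ V={T} → {T} (+0)
site 1, node FNV: FV={T} ∩ N={T} → {T} (+0)
site 1, node FKNV: FNV={T} ∪ K={G} → {G,T} (+1)
site 1, node BFKNTV: BT={A,T} ∩ FKNV={G,T} → {T} (+0)
site 2, node BT: B={T} ∪ T={G} → {G,T} (+1)
site 2, node FV: F={T} ∪ V={G} → {G,T} (+1)
site 2, node FNV: FV={G,T} ∪ N={A} → {A,G,T} (+1)
site 2, node FKNV: FNV={A,G,T} ∩ K={G} → {G} (+0)
site 2, node BFKNTV: BT={G,T} ∩ FKNV={G} → {G} (+0)
site 3, node BT: B={G} ∪ T={C} → {C,G} (+1)
site 3, node FV: F={G} ∪ V={A} → {A,G} (+1)
site 3, node FNV: FV={A,G} ∩ N={A} → {A} (+0)
site 3, node FKNV: FNV={A} ∩ K={A} → {A} (+0)
site 3, node BFKNTV: BT={C,G} ∪ FKNV={A} → {A,C,G} (+1)
per-site changes: [3, 2, 3, 3]; total = 11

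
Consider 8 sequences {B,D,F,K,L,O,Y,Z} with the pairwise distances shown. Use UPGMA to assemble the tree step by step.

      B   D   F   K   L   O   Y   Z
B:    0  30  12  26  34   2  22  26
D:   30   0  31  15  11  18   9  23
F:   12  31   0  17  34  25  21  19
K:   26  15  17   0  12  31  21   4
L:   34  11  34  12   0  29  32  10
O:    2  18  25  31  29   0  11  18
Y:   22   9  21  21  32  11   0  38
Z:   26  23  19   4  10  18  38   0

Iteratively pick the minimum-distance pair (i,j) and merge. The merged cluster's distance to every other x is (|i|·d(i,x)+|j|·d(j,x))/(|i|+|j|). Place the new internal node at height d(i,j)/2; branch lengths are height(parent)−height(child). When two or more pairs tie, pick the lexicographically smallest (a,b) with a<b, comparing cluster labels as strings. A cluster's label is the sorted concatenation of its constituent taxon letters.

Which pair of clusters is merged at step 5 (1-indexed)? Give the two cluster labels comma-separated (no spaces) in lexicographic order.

BO,F

step 1: merge (B,O) at d=2; branch lengths B→1, O→1; new cluster BO
  updated: d(BO,D)=24, d(BO,F)=37/2, d(BO,K)=57/2, d(BO,L)=63/2, d(BO,Y)=33/2, d(BO,Z)=22
step 2: merge (K,Z) at d=4; branch lengths K→2, Z→2; new cluster KZ
  updated: d(BO,KZ)=101/4, d(D,KZ)=19, d(F,KZ)=18, d(KZ,L)=11, d(KZ,Y)=59/2
step 3: merge (D,Y) at d=9; branch lengths D→9/2, Y→9/2; new cluster DY
  updated: d(BO,DY)=81/4, d(DY,F)=26, d(DY,KZ)=97/4, d(DY,L)=43/2
step 4: merge (KZ,L) at d=11; branch lengths KZ→7/2, L→11/2; new cluster KLZ
  updated: d(BO,KLZ)=82/3, d(DY,KLZ)=70/3, d(F,KLZ)=70/3
step 5: merge (BO,F) at d=37/2; branch lengths BO→33/4, F→37/4; new cluster BFO
  updated: d(BFO,DY)=133/6, d(BFO,KLZ)=26
step 6: merge (BFO,DY) at d=133/6; branch lengths BFO→11/6, DY→79/12; new cluster BDFOY
  updated: d(BDFOY,KLZ)=374/15
step 7: merge (BDFOY,KLZ) at d=374/15; branch lengths BDFOY→83/60, KLZ→209/30; new cluster BDFKLOYZ
final tree: ((((B:1,O:1):33/4,F:37/4):11/6,(D:9/2,Y:9/2):79/12):83/60,((K:2,Z:2):7/2,L:11/2):209/30)
total length: 874/15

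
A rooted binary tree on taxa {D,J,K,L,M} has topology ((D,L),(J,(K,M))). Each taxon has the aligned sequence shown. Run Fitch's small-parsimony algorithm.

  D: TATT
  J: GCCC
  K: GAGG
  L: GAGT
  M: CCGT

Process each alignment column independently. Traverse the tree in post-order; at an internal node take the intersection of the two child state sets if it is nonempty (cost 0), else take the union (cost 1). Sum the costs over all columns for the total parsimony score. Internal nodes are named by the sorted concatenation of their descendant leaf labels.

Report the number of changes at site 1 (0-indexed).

2

[col 0] DL: children D:{T}, L:{G} ∪→ {G,T}; cost 1
[col 0] KM: children K:{G}, M:{C} ∪→ {C,G}; cost 1
[col 0] JKM: children J:{G}, KM:{C,G} ∩→ {G}; cost 0
[col 0] DJKLM: children DL:{G,T}, JKM:{G} ∩→ {G}; cost 0
[col 1] DL: children D:{A}, L:{A} ∩→ {A}; cost 0
[col 1] KM: children K:{A}, M:{C} ∪→ {A,C}; cost 1
[col 1] JKM: children J:{C}, KM:{A,C} ∩→ {C}; cost 0
[col 1] DJKLM: children DL:{A}, JKM:{C} ∪→ {A,C}; cost 1
[col 2] DL: children D:{T}, L:{G} ∪→ {G,T}; cost 1
[col 2] KM: children K:{G}, M:{G} ∩→ {G}; cost 0
[col 2] JKM: children J:{C}, KM:{G} ∪→ {C,G}; cost 1
[col 2] DJKLM: children DL:{G,T}, JKM:{C,G} ∩→ {G}; cost 0
[col 3] DL: children D:{T}, L:{T} ∩→ {T}; cost 0
[col 3] KM: children K:{G}, M:{T} ∪→ {G,T}; cost 1
[col 3] JKM: children J:{C}, KM:{G,T} ∪→ {C,G,T}; cost 1
[col 3] DJKLM: children DL:{T}, JKM:{C,G,T} ∩→ {T}; cost 0
per-site changes: [2, 2, 2, 2]; total = 8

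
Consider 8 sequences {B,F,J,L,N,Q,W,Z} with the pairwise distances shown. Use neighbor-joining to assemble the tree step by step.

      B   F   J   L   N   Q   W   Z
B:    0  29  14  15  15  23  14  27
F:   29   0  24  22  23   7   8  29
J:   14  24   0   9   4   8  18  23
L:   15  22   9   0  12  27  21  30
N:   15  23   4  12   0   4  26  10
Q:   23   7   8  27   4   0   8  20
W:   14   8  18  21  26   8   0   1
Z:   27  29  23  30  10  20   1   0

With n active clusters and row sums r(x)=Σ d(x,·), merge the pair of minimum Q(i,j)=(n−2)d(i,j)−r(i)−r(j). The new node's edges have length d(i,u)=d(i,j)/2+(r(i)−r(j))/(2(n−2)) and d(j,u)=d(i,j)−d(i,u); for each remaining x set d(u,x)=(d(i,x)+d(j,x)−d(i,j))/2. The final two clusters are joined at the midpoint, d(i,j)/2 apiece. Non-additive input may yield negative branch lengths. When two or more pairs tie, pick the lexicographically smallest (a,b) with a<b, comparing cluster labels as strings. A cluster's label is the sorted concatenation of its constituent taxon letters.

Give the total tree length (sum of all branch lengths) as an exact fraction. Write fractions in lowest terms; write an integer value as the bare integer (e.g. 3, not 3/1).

1543/32

1. join W+Z (d=1, Q=-230) ⇒ WZ; edges |W|=-19/6, |Z|=25/6
  updated: d(B,WZ)=20, d(F,WZ)=18, d(J,WZ)=20, d(L,WZ)=25, d(N,WZ)=35/2, d(Q,WZ)=27/2
2. join F+Q (d=7, Q=-341/2) ⇒ FQ; edges |F|=151/20, |Q|=-11/20
  updated: d(B,FQ)=45/2, d(FQ,J)=25/2, d(FQ,L)=21, d(FQ,N)=10, d(FQ,WZ)=49/4
3. join FQ+WZ (d=49/4, Q=-124) ⇒ FQWZ; edges |FQ|=65/16, |WZ|=131/16
  updated: d(B,FQWZ)=121/8, d(FQWZ,J)=81/8, d(FQWZ,L)=135/8, d(FQWZ,N)=61/8
4. join B+L (d=15, Q=-67) ⇒ BL; edges |B|=205/24, |L|=155/24
  updated: d(BL,FQWZ)=17/2, d(BL,J)=4, d(BL,N)=6
5. join BL+J (d=4, Q=-229/8) ⇒ BJL; edges |BL|=67/32, |J|=61/32
  updated: d(BJL,FQWZ)=117/16, d(BJL,N)=3
6. join BJL+FQWZ (d=117/16, Q=-287/16) ⇒ BFJLQWZ; edges |BJL|=43/32, |FQWZ|=191/32
  updated: d(BFJLQWZ,N)=53/32
7. join BFJLQWZ+N (d=53/32) ⇒ BFJLNQWZ; edges |BFJLQWZ|=53/64, |N|=53/64
final tree: ((((B:205/24,L:155/24):67/32,J:61/32):43/32,((F:151/20,Q:-11/20):65/16,(W:-19/6,Z:25/6):131/16):191/32):53/64,N:53/64)
total length: 1543/32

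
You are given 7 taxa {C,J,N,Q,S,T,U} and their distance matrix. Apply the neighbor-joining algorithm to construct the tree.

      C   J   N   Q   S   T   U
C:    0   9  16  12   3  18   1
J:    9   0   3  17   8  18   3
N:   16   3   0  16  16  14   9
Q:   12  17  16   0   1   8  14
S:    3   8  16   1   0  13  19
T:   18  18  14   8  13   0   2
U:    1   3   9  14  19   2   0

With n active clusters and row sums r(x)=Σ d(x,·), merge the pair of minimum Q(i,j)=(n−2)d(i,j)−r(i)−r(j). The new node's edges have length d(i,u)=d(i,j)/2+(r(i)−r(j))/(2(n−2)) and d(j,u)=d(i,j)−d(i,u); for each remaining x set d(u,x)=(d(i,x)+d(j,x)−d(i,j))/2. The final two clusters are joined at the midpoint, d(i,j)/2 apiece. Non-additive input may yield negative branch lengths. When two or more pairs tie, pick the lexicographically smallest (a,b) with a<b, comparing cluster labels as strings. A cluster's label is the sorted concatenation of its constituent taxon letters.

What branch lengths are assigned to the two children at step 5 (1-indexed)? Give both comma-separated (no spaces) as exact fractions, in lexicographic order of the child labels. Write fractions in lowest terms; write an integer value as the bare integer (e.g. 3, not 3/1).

step 1: merge (Q,S) at d=1, Q=-123; branch lengths Q→13/10, S→-3/10; new cluster QS
  updated: d(C,QS)=7, d(J,QS)=12, d(N,QS)=31/2, d(QS,T)=10, d(QS,U)=16
step 2: merge (J,N) at d=3, Q=-181/2; branch lengths J→-1/16, N→49/16; new cluster JN
  updated: d(C,JN)=11, d(JN,QS)=49/4, d(JN,T)=29/2, d(JN,U)=9/2
step 3: merge (T,U) at d=2, Q=-62; branch lengths T→9/2, U→-5/2; new cluster TU
  updated: d(C,TU)=17/2, d(JN,TU)=17/2, d(QS,TU)=12
step 4: merge (C,QS) at d=7, Q=-175/4; branch lengths C→37/16, QS→75/16; new cluster CQS
  updated: d(CQS,JN)=65/8, d(CQS,TU)=27/4
step 5: merge (CQS,JN) at d=65/8, Q=-187/8; branch lengths CQS→51/16, JN→79/16; new cluster CJNQS
  updated: d(CJNQS,TU)=57/16
step 6: merge (CJNQS,TU) at d=57/16; branch lengths CJNQS→57/32, TU→57/32; new cluster CJNQSTU
final tree: (((C:37/16,(Q:13/10,S:-3/10):75/16):51/16,(J:-1/16,N:49/16):79/16):57/32,(T:9/2,U:-5/2):57/32)
total length: 395/16

51/16,79/16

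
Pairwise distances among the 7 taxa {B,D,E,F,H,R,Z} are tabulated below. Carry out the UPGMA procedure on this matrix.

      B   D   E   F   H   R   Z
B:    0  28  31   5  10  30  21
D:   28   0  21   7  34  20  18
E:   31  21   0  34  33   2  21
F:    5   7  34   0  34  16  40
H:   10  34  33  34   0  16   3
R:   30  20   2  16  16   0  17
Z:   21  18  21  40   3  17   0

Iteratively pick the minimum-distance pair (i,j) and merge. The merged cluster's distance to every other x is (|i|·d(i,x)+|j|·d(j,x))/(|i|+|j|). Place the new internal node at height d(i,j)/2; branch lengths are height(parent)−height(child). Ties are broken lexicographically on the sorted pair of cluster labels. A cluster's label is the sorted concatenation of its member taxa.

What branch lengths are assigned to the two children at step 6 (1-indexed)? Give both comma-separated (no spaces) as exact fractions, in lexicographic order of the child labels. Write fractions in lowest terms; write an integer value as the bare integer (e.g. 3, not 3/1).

33/8,2

1. join E+R (d=2) ⇒ ER; edges |E|=1, |R|=1
  updated: d(B,ER)=61/2, d(D,ER)=41/2, d(ER,F)=25, d(ER,H)=49/2, d(ER,Z)=19
2. join H+Z (d=3) ⇒ HZ; edges |H|=3/2, |Z|=3/2
  updated: d(B,HZ)=31/2, d(D,HZ)=26, d(ER,HZ)=87/4, d(F,HZ)=37
3. join B+F (d=5) ⇒ BF; edges |B|=5/2, |F|=5/2
  updated: d(BF,D)=35/2, d(BF,ER)=111/4, d(BF,HZ)=105/4
4. join BF+D (d=35/2) ⇒ BDF; edges |BF|=25/4, |D|=35/4
  updated: d(BDF,ER)=76/3, d(BDF,HZ)=157/6
5. join ER+HZ (d=87/4) ⇒ EHRZ; edges |ER|=79/8, |HZ|=75/8
  updated: d(BDF,EHRZ)=103/4
6. join BDF+EHRZ (d=103/4) ⇒ BDEFHRZ; edges |BDF|=33/8, |EHRZ|=2
final tree: (((B:5/2,F:5/2):25/4,D:35/4):33/8,((E:1,R:1):79/8,(H:3/2,Z:3/2):75/8):2)
total length: 403/8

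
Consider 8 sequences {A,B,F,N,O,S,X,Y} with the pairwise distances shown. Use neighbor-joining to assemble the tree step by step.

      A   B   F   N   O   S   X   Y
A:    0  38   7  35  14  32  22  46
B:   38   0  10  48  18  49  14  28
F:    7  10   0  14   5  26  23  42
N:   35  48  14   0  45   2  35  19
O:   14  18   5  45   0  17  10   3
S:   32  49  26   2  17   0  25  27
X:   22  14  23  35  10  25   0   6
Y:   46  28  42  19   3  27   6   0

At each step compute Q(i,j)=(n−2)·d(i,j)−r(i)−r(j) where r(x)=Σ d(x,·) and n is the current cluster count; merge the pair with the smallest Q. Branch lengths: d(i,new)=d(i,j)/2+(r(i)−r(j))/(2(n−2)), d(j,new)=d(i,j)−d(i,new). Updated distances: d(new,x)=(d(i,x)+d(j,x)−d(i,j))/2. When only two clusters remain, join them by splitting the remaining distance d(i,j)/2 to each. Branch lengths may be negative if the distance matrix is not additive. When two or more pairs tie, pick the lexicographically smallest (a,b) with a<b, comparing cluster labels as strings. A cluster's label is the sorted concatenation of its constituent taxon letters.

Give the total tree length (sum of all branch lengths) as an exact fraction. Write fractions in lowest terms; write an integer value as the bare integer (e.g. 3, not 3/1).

step 1: merge (N,S) at d=2, Q=-364; branch lengths N→8/3, S→-2/3; new cluster NS
  updated: d(A,NS)=65/2, d(B,NS)=95/2, d(F,NS)=19, d(NS,O)=30, d(NS,X)=29, d(NS,Y)=22
step 2: merge (A,F) at d=7, Q=-461/2; branch lengths A→177/20, F→-37/20; new cluster AF
  updated: d(AF,B)=41/2, d(AF,NS)=89/4, d(AF,O)=6, d(AF,X)=19, d(AF,Y)=81/2
step 3: merge (AF,NS) at d=89/4, Q=-170; branch lengths AF→93/16, NS→263/16; new cluster AFNS
  updated: d(AFNS,B)=183/8, d(AFNS,O)=55/8, d(AFNS,X)=103/8, d(AFNS,Y)=161/8
step 4: merge (O,Y) at d=3, Q=-86; branch lengths O→-41/24, Y→113/24; new cluster OY
  updated: d(AFNS,OY)=12, d(B,OY)=43/2, d(OY,X)=13/2
step 5: merge (AFNS,OY) at d=12, Q=-255/4; branch lengths AFNS→127/16, OY→65/16; new cluster AFNOSY
  updated: d(AFNOSY,B)=259/16, d(AFNOSY,X)=59/16
step 6: merge (AFNOSY,B) at d=259/16, Q=-271/8; branch lengths AFNOSY→47/16, B→53/4; new cluster ABFNOSY
  updated: d(ABFNOSY,X)=3/4
step 7: merge (ABFNOSY,X) at d=3/4; branch lengths ABFNOSY→3/8, X→3/8; new cluster ABFNOSXY
final tree: (((((A:177/20,F:-37/20):93/16,(N:8/3,S:-2/3):263/16):127/16,(O:-41/24,Y:113/24):65/16):47/16,B:53/4):3/8,X:3/8)
total length: 1011/16

1011/16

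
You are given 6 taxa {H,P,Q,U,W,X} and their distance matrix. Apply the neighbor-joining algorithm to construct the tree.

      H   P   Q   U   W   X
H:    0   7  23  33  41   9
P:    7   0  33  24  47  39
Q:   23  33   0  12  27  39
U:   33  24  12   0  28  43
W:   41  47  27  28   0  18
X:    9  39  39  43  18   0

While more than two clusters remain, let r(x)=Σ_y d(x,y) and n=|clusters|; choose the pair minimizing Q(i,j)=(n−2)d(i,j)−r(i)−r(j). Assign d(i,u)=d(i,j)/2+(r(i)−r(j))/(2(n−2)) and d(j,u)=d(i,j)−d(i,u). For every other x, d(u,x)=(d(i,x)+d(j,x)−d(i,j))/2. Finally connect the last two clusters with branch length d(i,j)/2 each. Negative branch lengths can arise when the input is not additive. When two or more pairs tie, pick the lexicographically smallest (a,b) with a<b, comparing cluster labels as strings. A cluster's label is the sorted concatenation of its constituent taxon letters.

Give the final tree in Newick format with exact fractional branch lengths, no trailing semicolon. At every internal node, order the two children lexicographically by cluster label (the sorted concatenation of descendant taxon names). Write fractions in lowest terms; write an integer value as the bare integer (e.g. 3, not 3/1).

((((H:1/3,P:20/3):21/2,(W:85/8,X:59/8):11):33/4,Q:21/4):27/8,U:27/8)

iteration 1: select W,X (d=18, Q=-237); attach at lengths (85/8, 59/8); label the merged cluster WX
  updated: d(H,WX)=16, d(P,WX)=34, d(Q,WX)=24, d(U,WX)=53/2
iteration 2: select H,P (d=7, Q=-156); attach at lengths (1/3, 20/3); label the merged cluster HP
  updated: d(HP,Q)=49/2, d(HP,U)=25, d(HP,WX)=43/2
iteration 3: select HP,WX (d=43/2, Q=-100); attach at lengths (21/2, 11); label the merged cluster HPWX
  updated: d(HPWX,Q)=27/2, d(HPWX,U)=15
iteration 4: select HPWX,Q (d=27/2, Q=-81/2); attach at lengths (33/4, 21/4); label the merged cluster HPQWX
  updated: d(HPQWX,U)=27/4
iteration 5: select HPQWX,U (d=27/4); attach at lengths (27/8, 27/8); label the merged cluster HPQUWX
final tree: ((((H:1/3,P:20/3):21/2,(W:85/8,X:59/8):11):33/4,Q:21/4):27/8,U:27/8)
total length: 267/4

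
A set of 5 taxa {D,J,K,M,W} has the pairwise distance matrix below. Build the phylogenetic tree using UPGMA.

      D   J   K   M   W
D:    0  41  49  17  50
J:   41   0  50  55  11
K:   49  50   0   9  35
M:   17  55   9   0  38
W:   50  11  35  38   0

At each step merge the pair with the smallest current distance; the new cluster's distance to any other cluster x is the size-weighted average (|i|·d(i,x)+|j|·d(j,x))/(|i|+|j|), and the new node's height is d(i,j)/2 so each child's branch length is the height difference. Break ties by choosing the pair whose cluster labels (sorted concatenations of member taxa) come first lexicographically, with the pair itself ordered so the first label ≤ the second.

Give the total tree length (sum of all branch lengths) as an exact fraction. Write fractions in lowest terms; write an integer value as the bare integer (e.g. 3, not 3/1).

214/3

iteration 1: select K,M (d=9); attach at lengths (9/2, 9/2); label the merged cluster KM
  updated: d(D,KM)=33, d(J,KM)=105/2, d(KM,W)=73/2
iteration 2: select J,W (d=11); attach at lengths (11/2, 11/2); label the merged cluster JW
  updated: d(D,JW)=91/2, d(JW,KM)=89/2
iteration 3: select D,KM (d=33); attach at lengths (33/2, 12); label the merged cluster DKM
  updated: d(DKM,JW)=269/6
iteration 4: select DKM,JW (d=269/6); attach at lengths (71/12, 203/12); label the merged cluster DJKMW
final tree: ((D:33/2,(K:9/2,M:9/2):12):71/12,(J:11/2,W:11/2):203/12)
total length: 214/3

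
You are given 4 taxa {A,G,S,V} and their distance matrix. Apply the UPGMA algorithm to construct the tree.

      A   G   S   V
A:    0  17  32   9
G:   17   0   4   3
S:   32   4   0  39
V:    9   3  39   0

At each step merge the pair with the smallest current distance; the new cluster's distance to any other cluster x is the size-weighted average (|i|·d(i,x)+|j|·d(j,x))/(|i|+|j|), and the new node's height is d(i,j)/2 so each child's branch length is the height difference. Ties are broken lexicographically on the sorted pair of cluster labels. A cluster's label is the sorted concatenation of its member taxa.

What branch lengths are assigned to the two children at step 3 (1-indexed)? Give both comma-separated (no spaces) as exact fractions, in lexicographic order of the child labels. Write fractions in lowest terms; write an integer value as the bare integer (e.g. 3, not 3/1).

6,25/2

iteration 1: select G,V (d=3); attach at lengths (3/2, 3/2); label the merged cluster GV
  updated: d(A,GV)=13, d(GV,S)=43/2
iteration 2: select A,GV (d=13); attach at lengths (13/2, 5); label the merged cluster AGV
  updated: d(AGV,S)=25
iteration 3: select AGV,S (d=25); attach at lengths (6, 25/2); label the merged cluster AGSV
final tree: ((A:13/2,(G:3/2,V:3/2):5):6,S:25/2)
total length: 33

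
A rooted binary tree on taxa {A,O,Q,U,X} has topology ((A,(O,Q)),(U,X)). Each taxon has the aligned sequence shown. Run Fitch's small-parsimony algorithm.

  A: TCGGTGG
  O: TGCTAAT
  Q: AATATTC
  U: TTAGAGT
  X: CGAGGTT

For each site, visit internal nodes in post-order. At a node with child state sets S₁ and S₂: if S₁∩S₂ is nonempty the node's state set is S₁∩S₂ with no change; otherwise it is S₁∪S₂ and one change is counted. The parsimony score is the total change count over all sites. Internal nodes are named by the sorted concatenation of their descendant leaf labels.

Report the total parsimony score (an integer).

18

OQ@0: {T} ∪ {A} = {A,T} (union, +1)
AOQ@0: {T} ∩ {A,T} = {T} (intersection, +0)
UX@0: {T} ∪ {C} = {C,T} (union, +1)
AOQUX@0: {T} ∩ {C,T} = {T} (intersection, +0)
OQ@1: {G} ∪ {A} = {A,G} (union, +1)
AOQ@1: {C} ∪ {A,G} = {A,C,G} (union, +1)
UX@1: {T} ∪ {G} = {G,T} (union, +1)
AOQUX@1: {A,C,G} ∩ {G,T} = {G} (intersection, +0)
OQ@2: {C} ∪ {T} = {C,T} (union, +1)
AOQ@2: {G} ∪ {C,T} = {C,G,T} (union, +1)
UX@2: {A} ∩ {A} = {A} (intersection, +0)
AOQUX@2: {C,G,T} ∪ {A} = {A,C,G,T} (union, +1)
OQ@3: {T} ∪ {A} = {A,T} (union, +1)
AOQ@3: {G} ∪ {A,T} = {A,G,T} (union, +1)
UX@3: {G} ∩ {G} = {G} (intersection, +0)
AOQUX@3: {A,G,T} ∩ {G} = {G} (intersection, +0)
OQ@4: {A} ∪ {T} = {A,T} (union, +1)
AOQ@4: {T} ∩ {A,T} = {T} (intersection, +0)
UX@4: {A} ∪ {G} = {A,G} (union, +1)
AOQUX@4: {T} ∪ {A,G} = {A,G,T} (union, +1)
OQ@5: {A} ∪ {T} = {A,T} (union, +1)
AOQ@5: {G} ∪ {A,T} = {A,G,T} (union, +1)
UX@5: {G} ∪ {T} = {G,T} (union, +1)
AOQUX@5: {A,G,T} ∩ {G,T} = {G,T} (intersection, +0)
OQ@6: {T} ∪ {C} = {C,T} (union, +1)
AOQ@6: {G} ∪ {C,T} = {C,G,T} (union, +1)
UX@6: {T} ∩ {T} = {T} (intersection, +0)
AOQUX@6: {C,G,T} ∩ {T} = {T} (intersection, +0)
per-site changes: [2, 3, 3, 2, 3, 3, 2]; total = 18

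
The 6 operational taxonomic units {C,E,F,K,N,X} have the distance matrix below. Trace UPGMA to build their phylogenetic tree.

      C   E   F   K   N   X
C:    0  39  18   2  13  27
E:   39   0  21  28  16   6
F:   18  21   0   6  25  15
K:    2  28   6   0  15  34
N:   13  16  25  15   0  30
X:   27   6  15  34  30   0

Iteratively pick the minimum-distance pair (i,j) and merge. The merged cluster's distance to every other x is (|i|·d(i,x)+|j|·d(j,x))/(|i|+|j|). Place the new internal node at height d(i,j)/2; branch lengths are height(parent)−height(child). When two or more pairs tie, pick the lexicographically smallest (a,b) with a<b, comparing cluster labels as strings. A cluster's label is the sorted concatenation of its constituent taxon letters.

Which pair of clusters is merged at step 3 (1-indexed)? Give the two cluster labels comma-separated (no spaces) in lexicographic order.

step 1: merge (C,K) at d=2; branch lengths C→1, K→1; new cluster CK
  updated: d(CK,E)=67/2, d(CK,F)=12, d(CK,N)=14, d(CK,X)=61/2
step 2: merge (E,X) at d=6; branch lengths E→3, X→3; new cluster EX
  updated: d(CK,EX)=32, d(EX,F)=18, d(EX,N)=23
step 3: merge (CK,F) at d=12; branch lengths CK→5, F→6; new cluster CFK
  updated: d(CFK,EX)=82/3, d(CFK,N)=53/3
step 4: merge (CFK,N) at d=53/3; branch lengths CFK→17/6, N→53/6; new cluster CFKN
  updated: d(CFKN,EX)=105/4
step 5: merge (CFKN,EX) at d=105/4; branch lengths CFKN→103/24, EX→81/8; new cluster CEFKNX
final tree: ((((C:1,K:1):5,F:6):17/6,N:53/6):103/24,(E:3,X:3):81/8)
total length: 541/12

CK,F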